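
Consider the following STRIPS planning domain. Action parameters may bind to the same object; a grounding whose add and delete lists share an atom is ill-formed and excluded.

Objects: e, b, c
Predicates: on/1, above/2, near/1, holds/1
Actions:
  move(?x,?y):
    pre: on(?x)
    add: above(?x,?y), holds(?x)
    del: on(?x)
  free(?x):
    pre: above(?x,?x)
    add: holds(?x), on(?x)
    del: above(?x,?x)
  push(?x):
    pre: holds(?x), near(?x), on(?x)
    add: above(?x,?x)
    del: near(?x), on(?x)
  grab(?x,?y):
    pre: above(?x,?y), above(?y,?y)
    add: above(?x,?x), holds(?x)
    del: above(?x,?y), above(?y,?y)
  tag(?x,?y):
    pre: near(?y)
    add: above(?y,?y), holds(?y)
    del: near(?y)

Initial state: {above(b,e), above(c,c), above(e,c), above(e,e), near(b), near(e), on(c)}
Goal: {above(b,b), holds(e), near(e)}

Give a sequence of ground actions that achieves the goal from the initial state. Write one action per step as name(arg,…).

1. free(e)  →  {above(b,e), above(c,c), above(e,c), holds(e), near(b), near(e), on(c), on(e)}
2. tag(e,b)  →  {above(b,b), above(b,e), above(c,c), above(e,c), holds(b), holds(e), near(e), on(c), on(e)}

free(e); tag(e,b)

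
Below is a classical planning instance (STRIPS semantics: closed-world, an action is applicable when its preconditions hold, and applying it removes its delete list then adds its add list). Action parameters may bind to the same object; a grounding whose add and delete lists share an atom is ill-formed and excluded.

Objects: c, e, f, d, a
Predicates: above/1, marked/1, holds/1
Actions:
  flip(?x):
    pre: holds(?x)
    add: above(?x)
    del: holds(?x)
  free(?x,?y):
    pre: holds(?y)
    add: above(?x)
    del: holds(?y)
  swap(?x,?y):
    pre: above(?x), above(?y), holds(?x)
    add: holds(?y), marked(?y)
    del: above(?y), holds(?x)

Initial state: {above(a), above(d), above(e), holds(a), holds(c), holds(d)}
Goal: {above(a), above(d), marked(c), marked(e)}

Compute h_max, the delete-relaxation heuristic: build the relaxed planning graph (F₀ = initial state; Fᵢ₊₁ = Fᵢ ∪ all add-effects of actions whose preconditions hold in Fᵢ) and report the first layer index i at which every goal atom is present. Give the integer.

2

F0 = init (6 atoms)
F1 = F0 ∪ {above(c), above(f), holds(e), marked(a), marked(d), marked(e)}  (12 atoms)
F2 = F1 ∪ {holds(f), marked(c), marked(f)}  (15 atoms)
goal ⊆ F2  ⇒  h_max = 2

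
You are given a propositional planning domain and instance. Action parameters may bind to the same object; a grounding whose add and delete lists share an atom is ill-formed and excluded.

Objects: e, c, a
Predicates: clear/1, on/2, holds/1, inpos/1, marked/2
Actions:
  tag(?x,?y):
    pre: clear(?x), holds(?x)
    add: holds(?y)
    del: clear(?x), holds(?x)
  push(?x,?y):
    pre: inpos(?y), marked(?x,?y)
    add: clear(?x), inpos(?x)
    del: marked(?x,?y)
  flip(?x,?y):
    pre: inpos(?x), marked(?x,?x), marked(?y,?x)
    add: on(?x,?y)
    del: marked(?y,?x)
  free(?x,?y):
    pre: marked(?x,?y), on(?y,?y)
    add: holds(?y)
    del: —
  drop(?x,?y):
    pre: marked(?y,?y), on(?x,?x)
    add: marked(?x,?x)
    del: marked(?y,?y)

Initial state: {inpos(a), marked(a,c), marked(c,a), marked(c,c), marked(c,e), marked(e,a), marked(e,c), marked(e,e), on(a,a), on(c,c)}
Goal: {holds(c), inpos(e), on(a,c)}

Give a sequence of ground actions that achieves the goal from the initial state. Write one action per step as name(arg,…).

1. push(e,a)  →  {clear(e), inpos(a), inpos(e), marked(a,c), marked(c,a), marked(c,c), marked(c,e), marked(e,c), marked(e,e), on(a,a), on(c,c)}
2. free(e,c)  →  {clear(e), holds(c), inpos(a), inpos(e), marked(a,c), marked(c,a), marked(c,c), marked(c,e), marked(e,c), marked(e,e), on(a,a), on(c,c)}
3. drop(a,e)  →  {clear(e), holds(c), inpos(a), inpos(e), marked(a,a), marked(a,c), marked(c,a), marked(c,c), marked(c,e), marked(e,c), on(a,a), on(c,c)}
4. flip(a,c)  →  {clear(e), holds(c), inpos(a), inpos(e), marked(a,a), marked(a,c), marked(c,c), marked(c,e), marked(e,c), on(a,a), on(a,c), on(c,c)}

push(e,a); free(e,c); drop(a,e); flip(a,c)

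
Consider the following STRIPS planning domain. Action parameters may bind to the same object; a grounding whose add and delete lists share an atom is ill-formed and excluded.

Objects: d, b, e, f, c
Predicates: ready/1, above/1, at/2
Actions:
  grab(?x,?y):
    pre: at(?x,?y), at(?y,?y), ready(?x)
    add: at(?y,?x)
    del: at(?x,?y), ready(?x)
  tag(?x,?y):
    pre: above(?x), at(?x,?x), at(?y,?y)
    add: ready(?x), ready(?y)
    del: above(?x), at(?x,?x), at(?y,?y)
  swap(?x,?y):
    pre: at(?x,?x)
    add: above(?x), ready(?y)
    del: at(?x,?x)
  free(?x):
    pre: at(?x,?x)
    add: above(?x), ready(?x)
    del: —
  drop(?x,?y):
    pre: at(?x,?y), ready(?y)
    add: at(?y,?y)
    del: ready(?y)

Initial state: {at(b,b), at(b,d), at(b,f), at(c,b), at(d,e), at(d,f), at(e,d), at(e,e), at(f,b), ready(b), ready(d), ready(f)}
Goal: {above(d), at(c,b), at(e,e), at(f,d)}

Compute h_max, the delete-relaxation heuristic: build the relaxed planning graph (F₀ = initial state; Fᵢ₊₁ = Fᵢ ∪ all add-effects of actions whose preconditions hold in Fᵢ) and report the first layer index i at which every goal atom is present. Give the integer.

2

F0 = init (12 atoms)
F1 = F0 ∪ {above(b), above(e), at(d,d), at(f,f), ready(c), ready(e)}  (18 atoms)
F2 = F1 ∪ {above(d), above(f), at(b,c), at(d,b), at(f,d)}  (23 atoms)
goal ⊆ F2  ⇒  h_max = 2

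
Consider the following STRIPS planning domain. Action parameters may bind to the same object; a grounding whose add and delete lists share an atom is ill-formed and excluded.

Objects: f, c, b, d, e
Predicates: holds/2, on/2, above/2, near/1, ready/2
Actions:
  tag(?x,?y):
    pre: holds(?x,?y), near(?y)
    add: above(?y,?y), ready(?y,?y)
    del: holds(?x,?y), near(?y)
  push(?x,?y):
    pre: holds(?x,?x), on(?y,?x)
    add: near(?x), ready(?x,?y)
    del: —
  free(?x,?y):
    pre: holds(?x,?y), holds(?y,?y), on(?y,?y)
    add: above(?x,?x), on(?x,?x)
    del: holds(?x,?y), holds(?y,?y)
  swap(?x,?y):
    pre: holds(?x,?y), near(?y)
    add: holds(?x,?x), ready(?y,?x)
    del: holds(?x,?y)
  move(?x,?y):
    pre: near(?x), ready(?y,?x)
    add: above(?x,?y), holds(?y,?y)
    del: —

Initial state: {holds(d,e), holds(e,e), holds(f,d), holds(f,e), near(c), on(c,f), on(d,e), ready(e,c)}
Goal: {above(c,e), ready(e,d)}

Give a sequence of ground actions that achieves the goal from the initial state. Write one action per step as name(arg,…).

1. push(e,d)  →  {holds(d,e), holds(e,e), holds(f,d), holds(f,e), near(c), near(e), on(c,f), on(d,e), ready(e,c), ready(e,d)}
2. move(c,e)  →  {above(c,e), holds(d,e), holds(e,e), holds(f,d), holds(f,e), near(c), near(e), on(c,f), on(d,e), ready(e,c), ready(e,d)}

push(e,d); move(c,e)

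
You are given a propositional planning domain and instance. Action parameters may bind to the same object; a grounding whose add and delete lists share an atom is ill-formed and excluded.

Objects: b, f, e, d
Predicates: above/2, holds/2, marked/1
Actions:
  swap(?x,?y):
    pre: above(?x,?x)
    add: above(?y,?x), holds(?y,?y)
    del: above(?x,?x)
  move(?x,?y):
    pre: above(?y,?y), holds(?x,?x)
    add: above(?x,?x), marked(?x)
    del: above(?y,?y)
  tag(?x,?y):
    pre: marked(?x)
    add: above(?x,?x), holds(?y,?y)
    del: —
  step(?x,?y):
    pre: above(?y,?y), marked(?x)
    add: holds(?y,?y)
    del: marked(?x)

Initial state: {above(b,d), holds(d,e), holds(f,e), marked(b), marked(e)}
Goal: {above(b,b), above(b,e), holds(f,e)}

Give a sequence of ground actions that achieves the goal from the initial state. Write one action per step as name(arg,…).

1. tag(b,b)  →  {above(b,b), above(b,d), holds(b,b), holds(d,e), holds(f,e), marked(b), marked(e)}
2. tag(e,b)  →  {above(b,b), above(b,d), above(e,e), holds(b,b), holds(d,e), holds(f,e), marked(b), marked(e)}
3. swap(e,b)  →  {above(b,b), above(b,d), above(b,e), holds(b,b), holds(d,e), holds(f,e), marked(b), marked(e)}

tag(b,b); tag(e,b); swap(e,b)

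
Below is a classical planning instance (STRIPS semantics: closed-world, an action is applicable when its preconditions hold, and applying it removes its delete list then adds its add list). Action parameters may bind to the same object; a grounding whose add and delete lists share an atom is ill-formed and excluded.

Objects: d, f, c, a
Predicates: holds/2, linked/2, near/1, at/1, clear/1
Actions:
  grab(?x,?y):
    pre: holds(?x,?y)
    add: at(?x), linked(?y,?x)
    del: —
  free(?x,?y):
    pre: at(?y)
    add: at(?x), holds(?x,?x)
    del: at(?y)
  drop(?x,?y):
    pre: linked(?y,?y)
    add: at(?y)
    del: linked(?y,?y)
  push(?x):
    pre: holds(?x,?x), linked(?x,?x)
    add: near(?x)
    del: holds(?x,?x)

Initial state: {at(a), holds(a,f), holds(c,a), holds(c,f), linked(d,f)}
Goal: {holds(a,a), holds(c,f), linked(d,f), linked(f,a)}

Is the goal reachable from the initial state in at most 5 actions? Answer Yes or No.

Yes

1. grab(c,f)  →  {at(a), at(c), holds(a,f), holds(c,a), holds(c,f), linked(d,f), linked(f,c)}
2. grab(a,f)  →  {at(a), at(c), holds(a,f), holds(c,a), holds(c,f), linked(d,f), linked(f,a), linked(f,c)}
3. free(a,c)  →  {at(a), holds(a,a), holds(a,f), holds(c,a), holds(c,f), linked(d,f), linked(f,a), linked(f,c)}
optimal plan length = 3; 3 ≤ 5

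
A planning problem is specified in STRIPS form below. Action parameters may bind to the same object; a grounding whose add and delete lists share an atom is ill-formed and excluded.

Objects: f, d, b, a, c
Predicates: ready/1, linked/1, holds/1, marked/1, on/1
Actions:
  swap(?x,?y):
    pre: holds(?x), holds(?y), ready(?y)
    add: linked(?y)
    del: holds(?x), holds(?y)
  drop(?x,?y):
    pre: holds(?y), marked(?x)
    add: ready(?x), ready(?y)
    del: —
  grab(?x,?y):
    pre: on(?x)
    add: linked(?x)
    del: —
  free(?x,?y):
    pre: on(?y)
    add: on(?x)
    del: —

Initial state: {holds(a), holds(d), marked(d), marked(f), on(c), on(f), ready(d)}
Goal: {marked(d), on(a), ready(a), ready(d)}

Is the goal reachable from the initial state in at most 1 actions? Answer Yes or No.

No

1. drop(f,a)  →  {holds(a), holds(d), marked(d), marked(f), on(c), on(f), ready(a), ready(d), ready(f)}
2. free(a,f)  →  {holds(a), holds(d), marked(d), marked(f), on(a), on(c), on(f), ready(a), ready(d), ready(f)}
optimal plan length = 2; 2 > 1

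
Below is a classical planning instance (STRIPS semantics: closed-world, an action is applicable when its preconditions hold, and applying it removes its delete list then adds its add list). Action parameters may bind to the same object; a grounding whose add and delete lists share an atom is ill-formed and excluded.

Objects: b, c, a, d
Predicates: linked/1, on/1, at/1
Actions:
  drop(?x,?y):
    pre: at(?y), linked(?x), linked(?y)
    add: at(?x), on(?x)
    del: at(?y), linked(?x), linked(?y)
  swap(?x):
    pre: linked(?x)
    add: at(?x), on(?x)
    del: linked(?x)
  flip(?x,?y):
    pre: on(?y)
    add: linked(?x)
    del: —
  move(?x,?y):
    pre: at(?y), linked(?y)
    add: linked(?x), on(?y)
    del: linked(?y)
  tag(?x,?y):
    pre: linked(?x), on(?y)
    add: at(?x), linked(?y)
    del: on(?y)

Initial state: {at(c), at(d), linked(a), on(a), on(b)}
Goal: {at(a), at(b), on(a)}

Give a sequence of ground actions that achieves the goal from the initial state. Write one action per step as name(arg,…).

tag(a,b); swap(b)

1. tag(a,b)  →  {at(a), at(c), at(d), linked(a), linked(b), on(a)}
2. swap(b)  →  {at(a), at(b), at(c), at(d), linked(a), on(a), on(b)}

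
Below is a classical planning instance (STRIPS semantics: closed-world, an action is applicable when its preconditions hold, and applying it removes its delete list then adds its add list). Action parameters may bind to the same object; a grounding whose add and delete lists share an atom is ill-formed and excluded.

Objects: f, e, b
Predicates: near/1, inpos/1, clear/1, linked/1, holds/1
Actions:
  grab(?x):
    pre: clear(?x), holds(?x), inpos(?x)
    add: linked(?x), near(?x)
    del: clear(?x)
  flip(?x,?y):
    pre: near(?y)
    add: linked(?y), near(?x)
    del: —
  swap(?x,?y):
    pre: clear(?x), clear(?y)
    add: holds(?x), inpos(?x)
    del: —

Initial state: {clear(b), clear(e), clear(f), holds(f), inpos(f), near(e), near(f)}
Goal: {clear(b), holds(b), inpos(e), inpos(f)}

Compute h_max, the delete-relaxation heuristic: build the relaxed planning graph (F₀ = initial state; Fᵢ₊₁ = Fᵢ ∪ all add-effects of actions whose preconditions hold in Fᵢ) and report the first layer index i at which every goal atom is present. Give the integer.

1

F0 = init (7 atoms)
F1 = F0 ∪ {holds(b), holds(e), inpos(b), inpos(e), linked(e), linked(f), near(b)}  (14 atoms)
goal ⊆ F1  ⇒  h_max = 1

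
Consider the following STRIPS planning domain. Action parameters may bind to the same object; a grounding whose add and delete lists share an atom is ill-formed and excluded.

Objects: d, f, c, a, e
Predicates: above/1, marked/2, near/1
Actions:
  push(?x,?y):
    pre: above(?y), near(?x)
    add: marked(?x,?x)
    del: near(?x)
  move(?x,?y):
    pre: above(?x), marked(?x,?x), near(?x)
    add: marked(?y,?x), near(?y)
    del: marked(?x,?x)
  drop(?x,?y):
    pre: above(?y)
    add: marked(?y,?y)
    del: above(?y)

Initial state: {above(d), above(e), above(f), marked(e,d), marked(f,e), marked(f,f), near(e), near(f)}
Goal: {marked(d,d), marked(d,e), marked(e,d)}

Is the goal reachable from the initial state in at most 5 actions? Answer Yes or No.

Yes

1. push(e,d)  →  {above(d), above(e), above(f), marked(e,d), marked(e,e), marked(f,e), marked(f,f), near(f)}
2. move(f,e)  →  {above(d), above(e), above(f), marked(e,d), marked(e,e), marked(e,f), marked(f,e), near(e), near(f)}
3. move(e,d)  →  {above(d), above(e), above(f), marked(d,e), marked(e,d), marked(e,f), marked(f,e), near(d), near(e), near(f)}
4. push(d,d)  →  {above(d), above(e), above(f), marked(d,d), marked(d,e), marked(e,d), marked(e,f), marked(f,e), near(e), near(f)}
optimal plan length = 4; 4 ≤ 5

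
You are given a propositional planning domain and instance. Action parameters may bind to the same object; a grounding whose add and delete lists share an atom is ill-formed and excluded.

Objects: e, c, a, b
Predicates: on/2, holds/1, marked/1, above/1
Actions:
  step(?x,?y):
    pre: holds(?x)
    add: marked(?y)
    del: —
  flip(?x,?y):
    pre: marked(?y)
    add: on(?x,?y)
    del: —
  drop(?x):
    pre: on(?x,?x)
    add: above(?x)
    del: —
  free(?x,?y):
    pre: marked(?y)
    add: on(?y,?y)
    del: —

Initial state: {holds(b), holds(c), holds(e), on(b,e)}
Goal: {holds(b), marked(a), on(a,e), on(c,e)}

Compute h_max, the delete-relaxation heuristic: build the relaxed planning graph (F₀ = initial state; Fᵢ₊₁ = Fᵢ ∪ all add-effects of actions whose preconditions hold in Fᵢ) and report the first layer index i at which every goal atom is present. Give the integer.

2

F0 = init (4 atoms)
F1 = F0 ∪ {marked(a), marked(b), marked(c), marked(e)}  (8 atoms)
F2 = F1 ∪ {on(a,a), on(a,b), on(a,c), on(a,e), on(b,a), on(b,b), on(b,c), on(c,a), on(c,b), on(c,c), on(c,e), on(e,a), on(e,b), on(e,c), on(e,e)}  (23 atoms)
goal ⊆ F2  ⇒  h_max = 2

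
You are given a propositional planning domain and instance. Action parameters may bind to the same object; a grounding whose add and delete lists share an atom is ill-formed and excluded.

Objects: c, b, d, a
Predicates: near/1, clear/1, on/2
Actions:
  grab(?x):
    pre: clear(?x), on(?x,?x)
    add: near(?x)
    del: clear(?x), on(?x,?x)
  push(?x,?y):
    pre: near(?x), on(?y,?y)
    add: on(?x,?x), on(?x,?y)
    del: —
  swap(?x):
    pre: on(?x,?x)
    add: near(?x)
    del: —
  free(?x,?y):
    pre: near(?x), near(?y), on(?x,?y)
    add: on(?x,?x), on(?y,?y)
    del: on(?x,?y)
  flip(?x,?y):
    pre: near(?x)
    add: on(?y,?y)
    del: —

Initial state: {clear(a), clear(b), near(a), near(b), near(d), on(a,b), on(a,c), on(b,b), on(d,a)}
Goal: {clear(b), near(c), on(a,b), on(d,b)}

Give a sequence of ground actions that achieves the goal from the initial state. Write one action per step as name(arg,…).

1. push(d,b)  →  {clear(a), clear(b), near(a), near(b), near(d), on(a,b), on(a,c), on(b,b), on(d,a), on(d,b), on(d,d)}
2. flip(b,c)  →  {clear(a), clear(b), near(a), near(b), near(d), on(a,b), on(a,c), on(b,b), on(c,c), on(d,a), on(d,b), on(d,d)}
3. swap(c)  →  {clear(a), clear(b), near(a), near(b), near(c), near(d), on(a,b), on(a,c), on(b,b), on(c,c), on(d,a), on(d,b), on(d,d)}

push(d,b); flip(b,c); swap(c)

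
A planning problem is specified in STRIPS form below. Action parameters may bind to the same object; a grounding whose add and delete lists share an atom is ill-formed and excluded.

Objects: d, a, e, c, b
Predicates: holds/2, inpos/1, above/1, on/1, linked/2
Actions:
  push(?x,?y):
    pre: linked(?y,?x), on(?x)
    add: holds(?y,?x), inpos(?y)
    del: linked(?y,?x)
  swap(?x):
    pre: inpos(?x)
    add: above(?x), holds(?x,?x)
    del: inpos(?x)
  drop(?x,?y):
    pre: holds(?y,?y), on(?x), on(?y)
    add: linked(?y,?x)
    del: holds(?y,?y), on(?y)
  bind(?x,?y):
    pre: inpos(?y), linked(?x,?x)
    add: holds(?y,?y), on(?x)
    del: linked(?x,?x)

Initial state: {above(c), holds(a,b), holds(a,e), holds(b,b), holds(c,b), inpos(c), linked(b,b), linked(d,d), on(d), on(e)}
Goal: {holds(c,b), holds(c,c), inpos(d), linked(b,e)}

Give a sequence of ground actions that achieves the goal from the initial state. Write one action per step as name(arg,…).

push(d,d); bind(b,c); drop(e,b)

1. push(d,d)  →  {above(c), holds(a,b), holds(a,e), holds(b,b), holds(c,b), holds(d,d), inpos(c), inpos(d), linked(b,b), on(d), on(e)}
2. bind(b,c)  →  {above(c), holds(a,b), holds(a,e), holds(b,b), holds(c,b), holds(c,c), holds(d,d), inpos(c), inpos(d), on(b), on(d), on(e)}
3. drop(e,b)  →  {above(c), holds(a,b), holds(a,e), holds(c,b), holds(c,c), holds(d,d), inpos(c), inpos(d), linked(b,e), on(d), on(e)}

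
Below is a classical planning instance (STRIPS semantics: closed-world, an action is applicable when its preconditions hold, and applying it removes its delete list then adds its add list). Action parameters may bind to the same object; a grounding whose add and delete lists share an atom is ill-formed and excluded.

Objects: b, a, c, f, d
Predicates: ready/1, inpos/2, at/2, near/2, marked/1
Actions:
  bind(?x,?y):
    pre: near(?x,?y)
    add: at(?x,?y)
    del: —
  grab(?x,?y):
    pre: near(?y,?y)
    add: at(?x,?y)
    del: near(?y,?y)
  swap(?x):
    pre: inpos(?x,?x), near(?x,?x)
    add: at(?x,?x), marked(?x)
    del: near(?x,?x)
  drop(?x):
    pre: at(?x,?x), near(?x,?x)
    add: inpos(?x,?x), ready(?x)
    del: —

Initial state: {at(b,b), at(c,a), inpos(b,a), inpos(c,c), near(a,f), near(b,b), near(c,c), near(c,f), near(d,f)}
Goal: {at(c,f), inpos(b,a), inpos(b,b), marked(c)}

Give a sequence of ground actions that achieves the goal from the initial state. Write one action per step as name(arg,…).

bind(c,f); swap(c); drop(b)

1. bind(c,f)  →  {at(b,b), at(c,a), at(c,f), inpos(b,a), inpos(c,c), near(a,f), near(b,b), near(c,c), near(c,f), near(d,f)}
2. swap(c)  →  {at(b,b), at(c,a), at(c,c), at(c,f), inpos(b,a), inpos(c,c), marked(c), near(a,f), near(b,b), near(c,f), near(d,f)}
3. drop(b)  →  {at(b,b), at(c,a), at(c,c), at(c,f), inpos(b,a), inpos(b,b), inpos(c,c), marked(c), near(a,f), near(b,b), near(c,f), near(d,f), ready(b)}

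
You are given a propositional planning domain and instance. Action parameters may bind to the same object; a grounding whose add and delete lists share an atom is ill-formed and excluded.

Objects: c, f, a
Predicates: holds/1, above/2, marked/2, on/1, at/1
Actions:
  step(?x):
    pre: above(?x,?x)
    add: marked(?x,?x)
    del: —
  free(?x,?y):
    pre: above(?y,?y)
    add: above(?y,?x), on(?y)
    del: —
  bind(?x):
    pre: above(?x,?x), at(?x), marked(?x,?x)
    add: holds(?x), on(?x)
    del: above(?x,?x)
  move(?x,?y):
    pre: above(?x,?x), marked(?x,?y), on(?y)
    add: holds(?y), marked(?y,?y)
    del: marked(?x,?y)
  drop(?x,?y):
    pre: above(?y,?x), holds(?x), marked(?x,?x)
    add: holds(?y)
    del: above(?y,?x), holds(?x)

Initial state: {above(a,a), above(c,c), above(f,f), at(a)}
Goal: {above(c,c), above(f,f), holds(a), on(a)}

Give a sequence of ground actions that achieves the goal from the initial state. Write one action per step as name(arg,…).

1. step(a)  →  {above(a,a), above(c,c), above(f,f), at(a), marked(a,a)}
2. bind(a)  →  {above(c,c), above(f,f), at(a), holds(a), marked(a,a), on(a)}

step(a); bind(a)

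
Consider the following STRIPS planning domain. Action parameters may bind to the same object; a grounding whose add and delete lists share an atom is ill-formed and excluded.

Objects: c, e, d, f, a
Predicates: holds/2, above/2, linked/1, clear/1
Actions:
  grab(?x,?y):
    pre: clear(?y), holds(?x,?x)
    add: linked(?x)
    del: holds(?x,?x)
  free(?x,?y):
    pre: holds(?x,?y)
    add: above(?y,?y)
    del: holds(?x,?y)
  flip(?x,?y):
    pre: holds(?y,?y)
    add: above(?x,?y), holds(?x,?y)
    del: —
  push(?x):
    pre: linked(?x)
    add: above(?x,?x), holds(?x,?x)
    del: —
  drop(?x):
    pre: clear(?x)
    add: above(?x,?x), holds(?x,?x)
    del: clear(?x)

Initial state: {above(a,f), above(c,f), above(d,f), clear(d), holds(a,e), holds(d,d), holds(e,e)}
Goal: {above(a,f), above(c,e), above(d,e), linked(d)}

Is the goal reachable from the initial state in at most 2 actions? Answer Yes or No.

1. grab(d,d)  →  {above(a,f), above(c,f), above(d,f), clear(d), holds(a,e), holds(e,e), linked(d)}
2. flip(c,e)  →  {above(a,f), above(c,e), above(c,f), above(d,f), clear(d), holds(a,e), holds(c,e), holds(e,e), linked(d)}
3. flip(d,e)  →  {above(a,f), above(c,e), above(c,f), above(d,e), above(d,f), clear(d), holds(a,e), holds(c,e), holds(d,e), holds(e,e), linked(d)}
optimal plan length = 3; 3 > 2

No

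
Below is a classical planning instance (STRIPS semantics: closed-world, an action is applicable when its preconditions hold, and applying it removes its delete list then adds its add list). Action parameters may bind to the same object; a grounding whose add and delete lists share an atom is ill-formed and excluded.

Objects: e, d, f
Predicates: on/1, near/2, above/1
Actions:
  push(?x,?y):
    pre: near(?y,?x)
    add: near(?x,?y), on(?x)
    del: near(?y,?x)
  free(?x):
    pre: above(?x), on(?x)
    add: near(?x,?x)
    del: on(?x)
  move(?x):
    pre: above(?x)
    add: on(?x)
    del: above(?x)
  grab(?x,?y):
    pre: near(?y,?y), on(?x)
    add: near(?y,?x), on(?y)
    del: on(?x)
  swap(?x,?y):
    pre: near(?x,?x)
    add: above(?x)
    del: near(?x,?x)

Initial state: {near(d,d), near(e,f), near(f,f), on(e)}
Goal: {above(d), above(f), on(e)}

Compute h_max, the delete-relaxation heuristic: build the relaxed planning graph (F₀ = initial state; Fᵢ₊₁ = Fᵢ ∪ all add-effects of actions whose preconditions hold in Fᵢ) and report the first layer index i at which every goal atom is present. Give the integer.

F0 = init (4 atoms)
F1 = F0 ∪ {above(d), above(f), near(d,e), near(f,e), on(d), on(f)}  (10 atoms)
goal ⊆ F1  ⇒  h_max = 1

1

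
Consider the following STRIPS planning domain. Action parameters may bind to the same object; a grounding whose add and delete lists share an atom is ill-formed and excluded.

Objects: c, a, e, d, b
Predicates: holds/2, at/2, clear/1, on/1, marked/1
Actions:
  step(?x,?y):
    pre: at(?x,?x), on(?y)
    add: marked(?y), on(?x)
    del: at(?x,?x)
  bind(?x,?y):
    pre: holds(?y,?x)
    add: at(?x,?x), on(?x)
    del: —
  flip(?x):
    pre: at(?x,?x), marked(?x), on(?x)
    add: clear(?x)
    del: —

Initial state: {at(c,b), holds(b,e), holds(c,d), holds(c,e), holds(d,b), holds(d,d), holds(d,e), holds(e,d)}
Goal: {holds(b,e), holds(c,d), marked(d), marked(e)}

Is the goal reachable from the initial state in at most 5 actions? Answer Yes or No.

Yes

1. bind(e,c)  →  {at(c,b), at(e,e), holds(b,e), holds(c,d), holds(c,e), holds(d,b), holds(d,d), holds(d,e), holds(e,d), on(e)}
2. step(e,e)  →  {at(c,b), holds(b,e), holds(c,d), holds(c,e), holds(d,b), holds(d,d), holds(d,e), holds(e,d), marked(e), on(e)}
3. bind(d,c)  →  {at(c,b), at(d,d), holds(b,e), holds(c,d), holds(c,e), holds(d,b), holds(d,d), holds(d,e), holds(e,d), marked(e), on(d), on(e)}
4. step(d,d)  →  {at(c,b), holds(b,e), holds(c,d), holds(c,e), holds(d,b), holds(d,d), holds(d,e), holds(e,d), marked(d), marked(e), on(d), on(e)}
optimal plan length = 4; 4 ≤ 5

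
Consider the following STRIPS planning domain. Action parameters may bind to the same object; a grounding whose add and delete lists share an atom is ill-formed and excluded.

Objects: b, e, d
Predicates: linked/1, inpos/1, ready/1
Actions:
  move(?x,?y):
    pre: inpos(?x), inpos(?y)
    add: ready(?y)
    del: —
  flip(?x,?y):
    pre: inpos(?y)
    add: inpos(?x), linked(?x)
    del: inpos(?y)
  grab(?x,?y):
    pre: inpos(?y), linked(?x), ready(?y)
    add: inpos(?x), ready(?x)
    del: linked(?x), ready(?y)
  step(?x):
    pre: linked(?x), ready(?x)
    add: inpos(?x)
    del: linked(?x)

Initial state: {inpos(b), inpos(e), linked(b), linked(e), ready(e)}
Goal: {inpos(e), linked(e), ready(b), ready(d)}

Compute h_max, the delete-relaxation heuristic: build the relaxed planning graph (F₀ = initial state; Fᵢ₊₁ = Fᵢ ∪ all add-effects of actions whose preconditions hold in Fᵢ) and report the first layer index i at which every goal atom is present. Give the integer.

F0 = init (5 atoms)
F1 = F0 ∪ {inpos(d), linked(d), ready(b)}  (8 atoms)
F2 = F1 ∪ {ready(d)}  (9 atoms)
goal ⊆ F2  ⇒  h_max = 2

2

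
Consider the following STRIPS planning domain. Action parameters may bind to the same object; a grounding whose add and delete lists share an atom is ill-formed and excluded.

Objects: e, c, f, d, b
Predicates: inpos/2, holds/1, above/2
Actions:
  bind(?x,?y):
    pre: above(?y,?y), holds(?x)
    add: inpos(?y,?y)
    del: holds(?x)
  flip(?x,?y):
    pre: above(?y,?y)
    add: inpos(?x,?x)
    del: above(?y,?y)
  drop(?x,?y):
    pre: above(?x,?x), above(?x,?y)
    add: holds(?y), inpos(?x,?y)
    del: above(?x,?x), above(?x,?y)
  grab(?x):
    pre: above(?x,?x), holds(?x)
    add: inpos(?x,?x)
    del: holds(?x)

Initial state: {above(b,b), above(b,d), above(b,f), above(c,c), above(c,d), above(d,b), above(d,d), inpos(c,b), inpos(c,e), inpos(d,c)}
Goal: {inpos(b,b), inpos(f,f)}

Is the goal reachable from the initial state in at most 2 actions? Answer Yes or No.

Yes

1. flip(f,c)  →  {above(b,b), above(b,d), above(b,f), above(c,d), above(d,b), above(d,d), inpos(c,b), inpos(c,e), inpos(d,c), inpos(f,f)}
2. flip(b,d)  →  {above(b,b), above(b,d), above(b,f), above(c,d), above(d,b), inpos(b,b), inpos(c,b), inpos(c,e), inpos(d,c), inpos(f,f)}
optimal plan length = 2; 2 ≤ 2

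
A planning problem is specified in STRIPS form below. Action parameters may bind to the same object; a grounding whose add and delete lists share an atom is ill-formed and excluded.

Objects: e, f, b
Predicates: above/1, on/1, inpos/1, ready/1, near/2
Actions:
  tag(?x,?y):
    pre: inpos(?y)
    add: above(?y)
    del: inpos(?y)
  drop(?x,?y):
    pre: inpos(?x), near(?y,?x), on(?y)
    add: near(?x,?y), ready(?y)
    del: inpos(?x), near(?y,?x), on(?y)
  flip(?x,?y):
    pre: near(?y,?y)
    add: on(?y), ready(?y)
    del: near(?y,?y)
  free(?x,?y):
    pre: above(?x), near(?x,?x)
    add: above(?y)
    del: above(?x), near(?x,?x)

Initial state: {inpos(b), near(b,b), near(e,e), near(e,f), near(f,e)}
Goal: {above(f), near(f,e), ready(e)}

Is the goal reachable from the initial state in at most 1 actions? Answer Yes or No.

1. tag(e,b)  →  {above(b), near(b,b), near(e,e), near(e,f), near(f,e)}
2. flip(e,e)  →  {above(b), near(b,b), near(e,f), near(f,e), on(e), ready(e)}
3. free(b,f)  →  {above(f), near(e,f), near(f,e), on(e), ready(e)}
optimal plan length = 3; 3 > 1

No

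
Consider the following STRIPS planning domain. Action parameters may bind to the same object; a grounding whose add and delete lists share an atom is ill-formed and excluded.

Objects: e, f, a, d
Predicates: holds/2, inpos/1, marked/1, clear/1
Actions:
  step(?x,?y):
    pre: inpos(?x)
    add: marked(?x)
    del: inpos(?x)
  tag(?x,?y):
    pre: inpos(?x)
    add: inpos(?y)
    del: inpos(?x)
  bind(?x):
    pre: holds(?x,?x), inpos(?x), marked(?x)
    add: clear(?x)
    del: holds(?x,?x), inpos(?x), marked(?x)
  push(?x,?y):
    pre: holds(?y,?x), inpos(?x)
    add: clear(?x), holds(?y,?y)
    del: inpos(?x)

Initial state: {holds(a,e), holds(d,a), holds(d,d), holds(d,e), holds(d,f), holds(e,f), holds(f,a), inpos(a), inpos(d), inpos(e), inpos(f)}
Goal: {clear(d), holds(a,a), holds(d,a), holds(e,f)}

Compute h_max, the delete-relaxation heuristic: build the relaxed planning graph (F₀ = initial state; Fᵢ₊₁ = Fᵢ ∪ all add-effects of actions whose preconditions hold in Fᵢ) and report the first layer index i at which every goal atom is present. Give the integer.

1

F0 = init (11 atoms)
F1 = F0 ∪ {clear(a), clear(d), clear(e), clear(f), holds(a,a), holds(e,e), holds(f,f), marked(a), marked(d), marked(e), marked(f)}  (22 atoms)
goal ⊆ F1  ⇒  h_max = 1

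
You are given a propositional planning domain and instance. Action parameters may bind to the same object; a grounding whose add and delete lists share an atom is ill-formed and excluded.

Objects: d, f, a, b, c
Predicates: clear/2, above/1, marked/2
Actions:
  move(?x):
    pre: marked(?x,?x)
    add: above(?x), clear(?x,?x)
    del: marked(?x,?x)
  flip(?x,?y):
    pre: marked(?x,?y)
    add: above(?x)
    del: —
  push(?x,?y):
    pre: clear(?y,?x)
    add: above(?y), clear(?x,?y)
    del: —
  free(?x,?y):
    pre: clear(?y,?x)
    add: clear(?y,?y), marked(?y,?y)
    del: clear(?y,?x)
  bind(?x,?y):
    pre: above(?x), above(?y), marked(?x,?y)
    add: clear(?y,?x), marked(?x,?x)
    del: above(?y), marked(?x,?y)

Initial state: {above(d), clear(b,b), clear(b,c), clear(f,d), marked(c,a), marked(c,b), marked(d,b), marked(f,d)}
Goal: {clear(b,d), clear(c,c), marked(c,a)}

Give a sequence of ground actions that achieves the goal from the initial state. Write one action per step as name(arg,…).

push(c,b); free(b,c); bind(d,b)

1. push(c,b)  →  {above(b), above(d), clear(b,b), clear(b,c), clear(c,b), clear(f,d), marked(c,a), marked(c,b), marked(d,b), marked(f,d)}
2. free(b,c)  →  {above(b), above(d), clear(b,b), clear(b,c), clear(c,c), clear(f,d), marked(c,a), marked(c,b), marked(c,c), marked(d,b), marked(f,d)}
3. bind(d,b)  →  {above(d), clear(b,b), clear(b,c), clear(b,d), clear(c,c), clear(f,d), marked(c,a), marked(c,b), marked(c,c), marked(d,d), marked(f,d)}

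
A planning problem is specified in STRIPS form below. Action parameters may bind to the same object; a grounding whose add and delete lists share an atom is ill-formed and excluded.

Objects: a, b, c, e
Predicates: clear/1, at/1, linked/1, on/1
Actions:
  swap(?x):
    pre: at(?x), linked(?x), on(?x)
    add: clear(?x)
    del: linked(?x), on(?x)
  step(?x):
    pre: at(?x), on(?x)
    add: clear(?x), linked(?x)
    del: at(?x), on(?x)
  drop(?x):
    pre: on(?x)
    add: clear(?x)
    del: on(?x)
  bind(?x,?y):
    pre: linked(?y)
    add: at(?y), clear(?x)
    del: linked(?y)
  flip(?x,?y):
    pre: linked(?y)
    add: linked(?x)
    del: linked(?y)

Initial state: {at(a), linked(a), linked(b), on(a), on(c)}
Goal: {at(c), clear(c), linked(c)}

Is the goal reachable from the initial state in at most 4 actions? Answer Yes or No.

Yes

1. flip(c,a)  →  {at(a), linked(b), linked(c), on(a), on(c)}
2. bind(c,c)  →  {at(a), at(c), clear(c), linked(b), on(a), on(c)}
3. flip(c,b)  →  {at(a), at(c), clear(c), linked(c), on(a), on(c)}
optimal plan length = 3; 3 ≤ 4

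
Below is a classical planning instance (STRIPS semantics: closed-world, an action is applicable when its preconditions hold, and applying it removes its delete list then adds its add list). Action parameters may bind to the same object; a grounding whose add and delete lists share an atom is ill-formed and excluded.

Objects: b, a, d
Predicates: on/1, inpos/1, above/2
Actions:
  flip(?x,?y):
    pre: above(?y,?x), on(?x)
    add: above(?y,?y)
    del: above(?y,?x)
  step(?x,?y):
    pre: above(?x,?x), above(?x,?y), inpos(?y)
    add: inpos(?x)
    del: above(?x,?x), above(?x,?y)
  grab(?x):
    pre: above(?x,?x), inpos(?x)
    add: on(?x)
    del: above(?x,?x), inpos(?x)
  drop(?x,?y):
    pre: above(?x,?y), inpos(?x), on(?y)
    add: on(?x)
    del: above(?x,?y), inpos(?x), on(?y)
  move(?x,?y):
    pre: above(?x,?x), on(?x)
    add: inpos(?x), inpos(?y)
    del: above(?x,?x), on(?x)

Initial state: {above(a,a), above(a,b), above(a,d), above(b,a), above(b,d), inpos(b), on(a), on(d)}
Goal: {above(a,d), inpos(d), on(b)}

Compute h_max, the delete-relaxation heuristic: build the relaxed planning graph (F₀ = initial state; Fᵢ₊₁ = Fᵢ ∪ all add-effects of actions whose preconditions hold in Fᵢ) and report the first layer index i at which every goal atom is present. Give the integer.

1

F0 = init (8 atoms)
F1 = F0 ∪ {above(b,b), inpos(a), inpos(d), on(b)}  (12 atoms)
goal ⊆ F1  ⇒  h_max = 1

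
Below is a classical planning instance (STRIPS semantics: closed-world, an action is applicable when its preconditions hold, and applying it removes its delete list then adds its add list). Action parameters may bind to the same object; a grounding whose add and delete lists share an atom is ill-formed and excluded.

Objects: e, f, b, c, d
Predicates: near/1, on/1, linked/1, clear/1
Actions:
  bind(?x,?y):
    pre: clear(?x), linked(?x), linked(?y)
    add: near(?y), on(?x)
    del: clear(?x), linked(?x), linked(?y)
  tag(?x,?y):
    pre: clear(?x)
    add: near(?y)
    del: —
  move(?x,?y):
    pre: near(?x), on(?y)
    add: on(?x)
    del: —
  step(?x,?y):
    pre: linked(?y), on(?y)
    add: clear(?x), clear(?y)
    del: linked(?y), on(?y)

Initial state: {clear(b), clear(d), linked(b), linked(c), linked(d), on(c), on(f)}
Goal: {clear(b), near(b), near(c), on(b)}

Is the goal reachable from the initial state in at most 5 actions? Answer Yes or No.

1. bind(b,b)  →  {clear(d), linked(c), linked(d), near(b), on(b), on(c), on(f)}
2. tag(d,c)  →  {clear(d), linked(c), linked(d), near(b), near(c), on(b), on(c), on(f)}
3. step(b,c)  →  {clear(b), clear(c), clear(d), linked(d), near(b), near(c), on(b), on(f)}
optimal plan length = 3; 3 ≤ 5

Yes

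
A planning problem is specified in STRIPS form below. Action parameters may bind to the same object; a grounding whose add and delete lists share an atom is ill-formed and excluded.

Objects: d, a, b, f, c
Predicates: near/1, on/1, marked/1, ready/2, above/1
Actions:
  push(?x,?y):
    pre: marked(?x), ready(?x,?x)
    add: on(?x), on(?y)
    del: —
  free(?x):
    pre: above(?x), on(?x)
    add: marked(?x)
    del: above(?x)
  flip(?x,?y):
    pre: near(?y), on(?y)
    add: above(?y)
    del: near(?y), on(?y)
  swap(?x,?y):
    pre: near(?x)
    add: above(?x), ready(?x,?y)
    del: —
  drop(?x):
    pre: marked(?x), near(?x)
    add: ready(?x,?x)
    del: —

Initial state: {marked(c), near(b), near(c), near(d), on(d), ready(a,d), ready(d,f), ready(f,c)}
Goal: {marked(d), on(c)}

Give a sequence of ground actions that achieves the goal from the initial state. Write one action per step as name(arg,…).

swap(d,d); free(d); push(d,c)

1. swap(d,d)  →  {above(d), marked(c), near(b), near(c), near(d), on(d), ready(a,d), ready(d,d), ready(d,f), ready(f,c)}
2. free(d)  →  {marked(c), marked(d), near(b), near(c), near(d), on(d), ready(a,d), ready(d,d), ready(d,f), ready(f,c)}
3. push(d,c)  →  {marked(c), marked(d), near(b), near(c), near(d), on(c), on(d), ready(a,d), ready(d,d), ready(d,f), ready(f,c)}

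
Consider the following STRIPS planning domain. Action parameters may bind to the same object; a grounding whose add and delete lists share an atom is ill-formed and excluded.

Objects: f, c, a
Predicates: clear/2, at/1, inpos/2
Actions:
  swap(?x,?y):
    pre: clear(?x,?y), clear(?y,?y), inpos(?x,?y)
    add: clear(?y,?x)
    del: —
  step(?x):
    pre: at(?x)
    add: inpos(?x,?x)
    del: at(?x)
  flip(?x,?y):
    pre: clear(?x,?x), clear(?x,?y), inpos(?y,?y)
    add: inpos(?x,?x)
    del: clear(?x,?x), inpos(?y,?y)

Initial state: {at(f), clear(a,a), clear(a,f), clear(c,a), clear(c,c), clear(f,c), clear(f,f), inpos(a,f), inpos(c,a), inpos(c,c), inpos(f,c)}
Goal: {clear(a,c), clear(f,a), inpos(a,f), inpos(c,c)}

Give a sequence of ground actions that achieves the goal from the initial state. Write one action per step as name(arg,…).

swap(c,a); swap(a,f)

1. swap(c,a)  →  {at(f), clear(a,a), clear(a,c), clear(a,f), clear(c,a), clear(c,c), clear(f,c), clear(f,f), inpos(a,f), inpos(c,a), inpos(c,c), inpos(f,c)}
2. swap(a,f)  →  {at(f), clear(a,a), clear(a,c), clear(a,f), clear(c,a), clear(c,c), clear(f,a), clear(f,c), clear(f,f), inpos(a,f), inpos(c,a), inpos(c,c), inpos(f,c)}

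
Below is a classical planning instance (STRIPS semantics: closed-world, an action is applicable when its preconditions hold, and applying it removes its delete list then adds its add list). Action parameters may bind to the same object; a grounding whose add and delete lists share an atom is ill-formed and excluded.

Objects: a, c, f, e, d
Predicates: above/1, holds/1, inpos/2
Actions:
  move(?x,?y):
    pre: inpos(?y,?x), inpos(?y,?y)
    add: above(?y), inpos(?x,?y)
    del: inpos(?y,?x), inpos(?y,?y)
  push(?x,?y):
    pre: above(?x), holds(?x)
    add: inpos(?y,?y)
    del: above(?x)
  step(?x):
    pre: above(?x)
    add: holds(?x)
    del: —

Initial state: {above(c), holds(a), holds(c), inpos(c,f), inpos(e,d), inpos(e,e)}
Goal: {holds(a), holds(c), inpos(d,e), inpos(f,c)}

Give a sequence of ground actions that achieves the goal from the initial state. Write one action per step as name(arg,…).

1. move(d,e)  →  {above(c), above(e), holds(a), holds(c), inpos(c,f), inpos(d,e)}
2. push(c,c)  →  {above(e), holds(a), holds(c), inpos(c,c), inpos(c,f), inpos(d,e)}
3. move(f,c)  →  {above(c), above(e), holds(a), holds(c), inpos(d,e), inpos(f,c)}

move(d,e); push(c,c); move(f,c)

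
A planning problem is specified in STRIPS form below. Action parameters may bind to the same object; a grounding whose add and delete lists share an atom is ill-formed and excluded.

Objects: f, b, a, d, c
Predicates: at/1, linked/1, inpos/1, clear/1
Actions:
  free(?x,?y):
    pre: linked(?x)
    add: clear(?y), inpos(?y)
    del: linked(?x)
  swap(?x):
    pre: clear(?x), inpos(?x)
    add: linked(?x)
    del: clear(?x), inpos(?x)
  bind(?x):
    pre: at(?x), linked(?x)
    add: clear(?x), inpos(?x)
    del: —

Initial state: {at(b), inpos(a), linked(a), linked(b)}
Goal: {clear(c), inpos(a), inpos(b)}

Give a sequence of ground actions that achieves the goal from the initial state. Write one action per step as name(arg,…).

free(b,b); free(a,c)

1. free(b,b)  →  {at(b), clear(b), inpos(a), inpos(b), linked(a)}
2. free(a,c)  →  {at(b), clear(b), clear(c), inpos(a), inpos(b), inpos(c)}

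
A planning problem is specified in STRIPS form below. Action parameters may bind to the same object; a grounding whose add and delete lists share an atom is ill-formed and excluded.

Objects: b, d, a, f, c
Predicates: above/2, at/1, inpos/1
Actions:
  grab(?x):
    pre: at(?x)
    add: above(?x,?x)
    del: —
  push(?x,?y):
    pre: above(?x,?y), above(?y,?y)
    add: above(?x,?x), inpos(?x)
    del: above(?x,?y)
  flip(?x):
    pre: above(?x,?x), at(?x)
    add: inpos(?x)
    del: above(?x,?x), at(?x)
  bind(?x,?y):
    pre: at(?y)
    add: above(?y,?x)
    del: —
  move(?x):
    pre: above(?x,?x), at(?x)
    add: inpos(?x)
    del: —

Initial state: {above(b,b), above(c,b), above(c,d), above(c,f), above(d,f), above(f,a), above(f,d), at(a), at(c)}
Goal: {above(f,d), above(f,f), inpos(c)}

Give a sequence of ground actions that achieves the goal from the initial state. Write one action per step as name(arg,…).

grab(a); push(f,a); push(c,b)

1. grab(a)  →  {above(a,a), above(b,b), above(c,b), above(c,d), above(c,f), above(d,f), above(f,a), above(f,d), at(a), at(c)}
2. push(f,a)  →  {above(a,a), above(b,b), above(c,b), above(c,d), above(c,f), above(d,f), above(f,d), above(f,f), at(a), at(c), inpos(f)}
3. push(c,b)  →  {above(a,a), above(b,b), above(c,c), above(c,d), above(c,f), above(d,f), above(f,d), above(f,f), at(a), at(c), inpos(c), inpos(f)}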